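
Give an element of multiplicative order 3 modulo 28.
9 has order 3 mod 28 since 9^{3} ≡ 1 (mod 28) and no smaller power works.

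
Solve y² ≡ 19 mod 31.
The square roots of 19 mod 31 are 9 and 22. Verify: 9² = 81 ≡ 19 mod 31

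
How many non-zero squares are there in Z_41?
The squaring map on Z_41* is 2-to-1, so there are (40)/2 = 20 QRs.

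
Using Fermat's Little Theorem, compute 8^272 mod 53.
By Fermat: 8^{52} ≡ 1 (mod 53). 272 ≡ 12 (mod 52). So 8^{272} ≡ 8^{12} ≡ 36 (mod 53)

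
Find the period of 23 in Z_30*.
Powers of 23 mod 30: 23^1≡23, 23^2≡19, 23^3≡17, 23^4≡1. ord_30(23) = 4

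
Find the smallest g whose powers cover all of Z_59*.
g = 2. For each prime q|58: 2^{29}≡58, 2^{2}≡4, none ≡ 1, so ord_59(2) = 58 and 2 is a primitive root.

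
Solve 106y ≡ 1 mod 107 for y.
Since 107 is prime, by Fermat 106^(-1) ≡ 106^{105} ≡ 106 mod 107. Verify: 106 × 106 = 11236 ≡ 1 mod 107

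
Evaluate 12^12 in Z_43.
By repeated squaring (mod 43): 12^{1}≡12, 12^{2}≡15, 12^{4}≡10, 12^{8}≡14. Then 12^{12} = 12^{8+4} ≡ 14 × 10 ≡ 11 (mod 43)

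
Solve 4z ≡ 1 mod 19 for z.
Since 19 is prime, by Fermat 4^(-1) ≡ 4^{17} ≡ 5 mod 19. Verify: 4 × 5 = 20 ≡ 1 mod 19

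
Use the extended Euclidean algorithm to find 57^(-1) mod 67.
Extended GCD: 57(20) + 67(-17) = 1. So 57^(-1) ≡ 20 (mod 67). Verify: 57 × 20 = 1140 ≡ 1 (mod 67)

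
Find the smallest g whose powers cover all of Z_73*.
g = 5. Powers: [5, 25, 52, 41, 59, 3, 15, ...] generates all 72 non-zero residues.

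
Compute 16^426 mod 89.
Using Fermat: 16^{88} ≡ 1 mod 89. 426 ≡ 74 mod 88. So 16^{426} ≡ 16^{74} ≡ 45 mod 89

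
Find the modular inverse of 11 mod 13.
Since 13 is prime, by Fermat 11^(-1) ≡ 11^{11} ≡ 6 mod 13. Verify: 11 × 6 = 66 ≡ 1 mod 13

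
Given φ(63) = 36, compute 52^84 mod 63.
By Euler: 52^{36} ≡ 1 (mod 63) since gcd(52, 63) = 1. 84 = 2×36 + 12. So 52^{84} ≡ 52^{12} ≡ 1 (mod 63)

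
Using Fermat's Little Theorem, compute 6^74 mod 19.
By Fermat: 6^{18} ≡ 1 (mod 19). 74 = 4×18 + 2. So 6^{74} ≡ 6^{2} ≡ 17 (mod 19)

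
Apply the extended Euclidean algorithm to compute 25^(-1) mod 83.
Extended GCD: 25(10) + 83(-3) = 1. So 25^(-1) ≡ 10 mod 83. Verify: 25 × 10 = 250 ≡ 1 mod 83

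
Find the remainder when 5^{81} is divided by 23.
By Fermat: 5^{22} ≡ 1 (mod 23). 81 = 3×22 + 15. So 5^{81} ≡ 5^{15} ≡ 19 (mod 23)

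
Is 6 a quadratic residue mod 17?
By Euler's criterion: 6^{8} ≡ 16 (mod 17). Since this equals -1 (≡ 16), 6 is not a QR.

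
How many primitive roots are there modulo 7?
A prime p has φ(p-1) primitive roots; here φ(6) = 2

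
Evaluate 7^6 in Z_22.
By repeated squaring (mod 22): 7^{1}≡7, 7^{2}≡5, 7^{4}≡3. Then 7^{6} = 7^{4+2} ≡ 3 × 5 ≡ 15 (mod 22)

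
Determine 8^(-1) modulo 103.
Since 103 is prime, by Fermat 8^(-1) ≡ 8^{101} ≡ 13 mod 103. Verify: 8 × 13 = 104 ≡ 1 mod 103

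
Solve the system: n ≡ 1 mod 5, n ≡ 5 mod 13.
M = 5 × 13 = 65. M₁ = 13, y₁ ≡ 2 mod 5. M₂ = 5, y₂ ≡ 8 mod 13. n = 1×13×2 + 5×5×8 ≡ 31 mod 65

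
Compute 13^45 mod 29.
Using Fermat: 13^{28} ≡ 1 (mod 29). 45 ≡ 17 (mod 28). So 13^{45} ≡ 13^{17} ≡ 22 (mod 29)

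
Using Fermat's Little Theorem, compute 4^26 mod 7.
By Fermat: 4^{6} ≡ 1 (mod 7). 26 = 4×6 + 2. So 4^{26} ≡ 4^{2} ≡ 2 (mod 7)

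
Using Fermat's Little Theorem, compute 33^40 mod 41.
By Fermat's Little Theorem, 33^{40} ≡ 1 mod 41 since 41 is prime and gcd(33, 41) = 1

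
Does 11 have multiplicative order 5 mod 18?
Powers of 11 mod 18: 11^1≡11, 11^2≡13, 11^3≡17, 11^4≡7, 11^5≡5, 11^6≡1. 11^5≡5≢1, so ord ≠ 5. No, the actual order is 6.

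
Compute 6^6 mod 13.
By repeated squaring (mod 13): 6^{1}≡6, 6^{2}≡10, 6^{4}≡9. Then 6^{6} = 6^{4+2} ≡ 9 × 10 ≡ 12 (mod 13)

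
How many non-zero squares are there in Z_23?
For prime 23, there are (p-1)/2 = (23-1)/2 = 11 quadratic residues (excluding 0).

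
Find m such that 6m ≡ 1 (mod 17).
Since 17 is prime, by Fermat 6^(-1) ≡ 6^{15} ≡ 3 (mod 17). Verify: 6 × 3 = 18 ≡ 1 (mod 17)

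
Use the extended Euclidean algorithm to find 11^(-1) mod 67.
Extended GCD: 11(-6) + 67(1) = 1. So 11^(-1) ≡ -6 ≡ 61 mod 67. Verify: 11 × 61 = 671 ≡ 1 mod 67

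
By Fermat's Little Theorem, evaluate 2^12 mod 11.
By Fermat: 2^{10} ≡ 1 (mod 11). So 2^{12} = 2^{10} · 2^{2} ≡ 2^{2} ≡ 4 (mod 11)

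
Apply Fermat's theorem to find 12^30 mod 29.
By Fermat: 12^{28} ≡ 1 mod 29. So 12^{30} = 12^{28} · 12^{2} ≡ 12^{2} ≡ 28 mod 29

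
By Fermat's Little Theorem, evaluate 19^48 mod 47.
By Fermat: 19^{46} ≡ 1 (mod 47). So 19^{48} = 19^{46} · 19^{2} ≡ 19^{2} ≡ 32 (mod 47)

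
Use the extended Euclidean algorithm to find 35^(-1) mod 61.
Extended GCD: 35(7) + 61(-4) = 1. So 35^(-1) ≡ 7 (mod 61). Verify: 35 × 7 = 245 ≡ 1 (mod 61)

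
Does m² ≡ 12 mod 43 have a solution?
By Euler's criterion: 12^{21} ≡ 42 mod 43. Since this equals -1 (≡ 42), 12 is not a QR.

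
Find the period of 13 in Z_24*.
Powers of 13 mod 24: 13^1≡13, 13^2≡1. ord_24(13) = 2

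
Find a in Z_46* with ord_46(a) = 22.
5 has order 22 mod 46 since 5^{22} ≡ 1 mod 46 and no smaller power works.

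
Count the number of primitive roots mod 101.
A prime p has φ(p-1) primitive roots; here φ(100) = 40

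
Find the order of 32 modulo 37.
Powers of 32 mod 37: 32^1≡32, 32^2≡25, 32^3≡23, 32^4≡33, 32^5≡20, 32^6≡11, 32^7≡19, 32^8≡16, 32^9≡31, 32^10≡30, 32^11≡35, 32^12≡10, 32^13≡24, 32^14≡28, 32^15≡8, 32^16≡34, 32^17≡15, 32^18≡36, 32^19≡5, 32^20≡12, 32^21≡14, 32^22≡4, 32^23≡17, 32^24≡26, 32^25≡18, 32^26≡21, 32^27≡6, 32^28≡7, 32^29≡2, 32^30≡27, 32^31≡13, 32^32≡9, 32^33≡29, 32^34≡3, 32^35≡22, 32^36≡1. ord_37(32) = 36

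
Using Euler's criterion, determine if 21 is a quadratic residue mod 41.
By Euler's criterion: 21^{20} ≡ 1 mod 41. Since this equals 1, 21 is a QR.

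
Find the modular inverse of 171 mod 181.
Since 181 is prime, by Fermat 171^(-1) ≡ 171^{179} ≡ 18 mod 181. Verify: 171 × 18 = 3078 ≡ 1 mod 181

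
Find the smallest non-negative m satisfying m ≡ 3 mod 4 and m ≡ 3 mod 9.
M = 4 × 9 = 36. M₁ = 9, y₁ ≡ 1 mod 4. M₂ = 4, y₂ ≡ 7 mod 9. m = 3×9×1 + 3×4×7 ≡ 3 mod 36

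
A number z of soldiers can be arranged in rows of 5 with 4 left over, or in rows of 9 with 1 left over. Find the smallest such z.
M = 5 × 9 = 45. M₁ = 9, y₁ ≡ 4 (mod 5). M₂ = 5, y₂ ≡ 2 (mod 9). z = 4×9×4 + 1×5×2 ≡ 19 (mod 45)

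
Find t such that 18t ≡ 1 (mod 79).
Since 79 is prime, by Fermat 18^(-1) ≡ 18^{77} ≡ 22 (mod 79). Verify: 18 × 22 = 396 ≡ 1 (mod 79)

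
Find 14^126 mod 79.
Using Fermat: 14^{78} ≡ 1 mod 79. 126 ≡ 48 mod 78. So 14^{126} ≡ 14^{48} ≡ 18 mod 79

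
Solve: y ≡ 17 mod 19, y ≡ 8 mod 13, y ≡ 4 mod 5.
M = 19 × 13 × 5 = 1235. M₁ = 65, y₁ ≡ 12 mod 19. M₂ = 95, y₂ ≡ 10 mod 13. M₃ = 247, y₃ ≡ 3 mod 5. y = 17×65×12 + 8×95×10 + 4×247×3 ≡ 359 mod 1235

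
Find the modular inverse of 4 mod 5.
Since 5 is prime, by Fermat 4^(-1) ≡ 4^{3} ≡ 4 mod 5. Verify: 4 × 4 = 16 ≡ 1 mod 5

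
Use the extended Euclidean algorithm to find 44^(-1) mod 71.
Extended GCD: 44(21) + 71(-13) = 1. So 44^(-1) ≡ 21 (mod 71). Verify: 44 × 21 = 924 ≡ 1 (mod 71)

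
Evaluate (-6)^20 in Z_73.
By repeated squaring (mod 73): (-6)^{1}≡67, (-6)^{2}≡36, (-6)^{4}≡55, (-6)^{8}≡32, (-6)^{16}≡2. Then (-6)^{20} = (-6)^{16+4} ≡ 2 × 55 ≡ 37 (mod 73)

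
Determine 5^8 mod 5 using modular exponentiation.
By repeated squaring (mod 5): 5^{1}≡0, 5^{2}≡0, 5^{4}≡0, 5^{8}≡0. So 5^{8} ≡ 0 (mod 5)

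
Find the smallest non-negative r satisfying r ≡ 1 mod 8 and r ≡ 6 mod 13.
M = 8 × 13 = 104. M₁ = 13, y₁ ≡ 5 mod 8. M₂ = 8, y₂ ≡ 5 mod 13. r = 1×13×5 + 6×8×5 ≡ 97 mod 104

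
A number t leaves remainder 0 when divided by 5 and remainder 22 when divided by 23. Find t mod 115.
M = 5 × 23 = 115. M₁ = 23, y₁ ≡ 2 mod 5. M₂ = 5, y₂ ≡ 14 mod 23. t = 0×23×2 + 22×5×14 ≡ 45 mod 115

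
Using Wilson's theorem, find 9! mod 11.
(10)! = (9)! × (10) ≡ -1 (mod 11). So (9)! ≡ -1 × (10)^(-1) ≡ (-1)×(-1) = 1 (mod 11)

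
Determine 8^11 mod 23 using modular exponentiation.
By repeated squaring mod 23: 8^{1}≡8, 8^{2}≡18, 8^{4}≡2, 8^{8}≡4. Then 8^{11} = 8^{8+2+1} ≡ 4 × 18 × 8 ≡ 1 mod 23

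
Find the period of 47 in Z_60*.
Powers of 47 mod 60: 47^1≡47, 47^2≡49, 47^3≡23, 47^4≡1. So the order of 47 is 4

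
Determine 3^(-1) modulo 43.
Since 43 is prime, by Fermat 3^(-1) ≡ 3^{41} ≡ 29 (mod 43). Verify: 3 × 29 = 87 ≡ 1 (mod 43)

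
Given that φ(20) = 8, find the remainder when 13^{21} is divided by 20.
By Euler: 13^{8} ≡ 1 (mod 20) since gcd(13, 20) = 1. 21 = 2×8 + 5. So 13^{21} ≡ 13^{5} ≡ 13 (mod 20)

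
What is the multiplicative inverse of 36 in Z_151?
Since 151 is prime, by Fermat 36^(-1) ≡ 36^{149} ≡ 21 mod 151. Verify: 36 × 21 = 756 ≡ 1 mod 151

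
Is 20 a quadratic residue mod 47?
By Euler's criterion: 20^{23} ≡ 46 mod 47. Since this equals -1 (≡ 46), 20 is not a QR.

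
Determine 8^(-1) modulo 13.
Since 13 is prime, by Fermat 8^(-1) ≡ 8^{11} ≡ 5 mod 13. Verify: 8 × 5 = 40 ≡ 1 mod 13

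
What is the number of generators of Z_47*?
Number of primitive roots mod 47 = φ(p-1) = φ(46) = 22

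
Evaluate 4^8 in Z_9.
By repeated squaring (mod 9): 4^{1}≡4, 4^{2}≡7, 4^{4}≡4, 4^{8}≡7. So 4^{8} ≡ 7 (mod 9)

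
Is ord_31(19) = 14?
Powers of 19 mod 31: 19^1≡19, 19^2≡20, 19^3≡8, 19^4≡28, 19^5≡5, 19^6≡2, 19^7≡7, 19^8≡9, 19^9≡16, 19^10≡25, 19^11≡10, 19^12≡4, 19^13≡14, 19^14≡18, 19^15≡1. 19^14≡18≢1, so ord ≠ 14. No, the actual order is 15.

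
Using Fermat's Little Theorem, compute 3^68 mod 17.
By Fermat: 3^{16} ≡ 1 mod 17. 68 = 4×16 + 4. So 3^{68} ≡ 3^{4} ≡ 13 mod 17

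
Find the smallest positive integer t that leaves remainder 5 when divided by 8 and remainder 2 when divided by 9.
M = 8 × 9 = 72. M₁ = 9, y₁ ≡ 1 mod 8. M₂ = 8, y₂ ≡ 8 mod 9. t = 5×9×1 + 2×8×8 ≡ 29 mod 72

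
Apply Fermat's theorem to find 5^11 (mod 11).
By Fermat: 5^{10} ≡ 1 (mod 11). So 5^{11} = 5^{10} · 5^{1} ≡ 5^{1} ≡ 5 (mod 11)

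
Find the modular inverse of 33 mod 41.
Since 41 is prime, by Fermat 33^(-1) ≡ 33^{39} ≡ 5 mod 41. Verify: 33 × 5 = 165 ≡ 1 mod 41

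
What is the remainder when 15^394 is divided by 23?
Using Fermat: 15^{22} ≡ 1 mod 23. 394 ≡ 20 mod 22. So 15^{394} ≡ 15^{20} ≡ 9 mod 23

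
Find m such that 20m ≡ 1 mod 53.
Since 53 is prime, by Fermat 20^(-1) ≡ 20^{51} ≡ 8 mod 53. Verify: 20 × 8 = 160 ≡ 1 mod 53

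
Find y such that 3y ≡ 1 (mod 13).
Since 13 is prime, by Fermat 3^(-1) ≡ 3^{11} ≡ 9 (mod 13). Verify: 3 × 9 = 27 ≡ 1 (mod 13)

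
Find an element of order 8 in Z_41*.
3 has order 8 mod 41 since 3^{8} ≡ 1 mod 41 and no smaller power works.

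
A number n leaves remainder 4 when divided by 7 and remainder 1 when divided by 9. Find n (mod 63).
M = 7 × 9 = 63. M₁ = 9, y₁ ≡ 4 (mod 7). M₂ = 7, y₂ ≡ 4 (mod 9). n = 4×9×4 + 1×7×4 ≡ 46 (mod 63)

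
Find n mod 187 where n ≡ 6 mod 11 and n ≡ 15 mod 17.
M = 11 × 17 = 187. M₁ = 17, y₁ ≡ 2 mod 11. M₂ = 11, y₂ ≡ 14 mod 17. n = 6×17×2 + 15×11×14 ≡ 83 mod 187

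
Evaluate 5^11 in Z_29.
By repeated squaring mod 29: 5^{1}≡5, 5^{2}≡25, 5^{4}≡16, 5^{8}≡24. Then 5^{11} = 5^{8+2+1} ≡ 24 × 25 × 5 ≡ 13 mod 29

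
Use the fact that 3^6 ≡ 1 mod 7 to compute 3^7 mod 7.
By Fermat: 3^{6} ≡ 1 mod 7. So 3^{7} = 3^{6} · 3^{1} ≡ 3^{1} ≡ 3 mod 7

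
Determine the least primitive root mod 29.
g = 2. For each prime q|28: 2^{14}≡28, 2^{4}≡16, none ≡ 1, so ord_29(2) = 28 and 2 is a primitive root.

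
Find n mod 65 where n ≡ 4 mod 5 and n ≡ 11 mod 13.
M = 5 × 13 = 65. M₁ = 13, y₁ ≡ 2 mod 5. M₂ = 5, y₂ ≡ 8 mod 13. n = 4×13×2 + 11×5×8 ≡ 24 mod 65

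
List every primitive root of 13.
There are φ(12) = 4 primitive roots mod 13: {2, 6, 7, 11}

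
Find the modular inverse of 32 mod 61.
Since 61 is prime, by Fermat 32^(-1) ≡ 32^{59} ≡ 21 mod 61. Verify: 32 × 21 = 672 ≡ 1 mod 61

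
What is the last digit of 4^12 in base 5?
Using Fermat: 4^{4} ≡ 1 mod 5. 12 ≡ 0 mod 4. So 4^{12} ≡ 4^{0} ≡ 1 mod 5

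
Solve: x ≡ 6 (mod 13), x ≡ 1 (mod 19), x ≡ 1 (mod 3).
M = 13 × 19 × 3 = 741. M₁ = 57, y₁ ≡ 8 (mod 13). M₂ = 39, y₂ ≡ 1 (mod 19). M₃ = 247, y₃ ≡ 1 (mod 3). x = 6×57×8 + 1×39×1 + 1×247×1 ≡ 58 (mod 741)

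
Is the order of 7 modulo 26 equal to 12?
Powers of 7 mod 26: 7^1≡7, 7^2≡23, 7^3≡5, 7^4≡9, 7^5≡11, 7^6≡25, 7^7≡19, 7^8≡3, 7^9≡21, 7^10≡17, 7^11≡15, 7^12≡1. First k with 7^k≡1 is k=12. Yes, ord_26(7) = 12.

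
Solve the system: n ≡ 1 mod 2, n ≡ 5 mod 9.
M = 2 × 9 = 18. M₁ = 9, y₁ ≡ 1 mod 2. M₂ = 2, y₂ ≡ 5 mod 9. n = 1×9×1 + 5×2×5 ≡ 5 mod 18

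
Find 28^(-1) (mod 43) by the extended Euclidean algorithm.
Extended GCD: 28(20) + 43(-13) = 1. So 28^(-1) ≡ 20 (mod 43). Verify: 28 × 20 = 560 ≡ 1 (mod 43)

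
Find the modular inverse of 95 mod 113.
Since 113 is prime, by Fermat 95^(-1) ≡ 95^{111} ≡ 69 (mod 113). Verify: 95 × 69 = 6555 ≡ 1 (mod 113)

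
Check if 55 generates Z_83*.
ord_83(55) divides 82. For each prime q|82: 55^{41}≡82, 55^{2}≡37, none ≡ 1. So 55 has order 82 and is a primitive root mod 83.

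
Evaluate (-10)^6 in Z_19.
By repeated squaring (mod 19): (-10)^{1}≡9, (-10)^{2}≡5, (-10)^{4}≡6. Then (-10)^{6} = (-10)^{4+2} ≡ 6 × 5 ≡ 11 (mod 19)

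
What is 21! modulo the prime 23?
(22)! = (21)! × (22) ≡ -1 (mod 23). So (21)! ≡ -1 × (22)^(-1) ≡ (-1)×(-1) = 1 (mod 23)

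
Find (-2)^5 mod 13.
By repeated squaring mod 13: (-2)^{1}≡11, (-2)^{2}≡4, (-2)^{4}≡3. Then (-2)^{5} = (-2)^{4+1} ≡ 3 × 11 ≡ 7 mod 13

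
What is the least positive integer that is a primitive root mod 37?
g = 2. Powers: [2, 4, 8, 16, 32, 27, 17, 34, 31, 25, ...] generates all 36 non-zero residues.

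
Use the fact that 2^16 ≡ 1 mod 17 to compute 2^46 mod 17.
By Fermat: 2^{16} ≡ 1 mod 17. 46 = 2×16 + 14. So 2^{46} ≡ 2^{14} ≡ 13 mod 17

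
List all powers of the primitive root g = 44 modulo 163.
44^1, 44^2, ..., 44^{162} mod 163: [44, 143, 98, 74, 159, 150, 80, 97, 30, 16, 52, 6, 101, 43, 99, 118, 139, 85, 154, 93, 17, 96, 149, 36, 117, 95, 105, 56, 19, 21, 109, 69, 102, 87, 79, 53, 50, 81, 141, 10, 114, 126, 2, 88, 123, 33, 148, 155, 137, 160, 31, 60, 32, 104, 12, 39, 86, 35, 73, 115, 7, 145, 23, 34, 29, 135, 72, 71, 27, 47, 112, 38, 42, 55, 138, 41, 11, 158, 106, 100, 162, 119, 20, 65, 89, 4, 13, 83, 66, 133, 147, 111, 157, 62, 120, 64, 45, 24, 78, 9, 70, 146, 67, 14, 127, 46, 68, 58, 107, 144, 142, 54, 94, 61, 76, 84, 110, 113, 82, 22, 153, 49, 37, 161, 75, 40, 130, 15, 8, 26, 3, 132, 103, 131, 59, 151, 124, 77, 128, 90, 48, 156, 18, 140, 129, 134, 28, 91, 92, 136, 116, 51, 125, 121, 108, 25, 122, 152, 5, 57, 63, 1]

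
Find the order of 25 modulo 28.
Powers of 25 mod 28: 25^1≡25, 25^2≡9, 25^3≡1. ord_28(25) = 3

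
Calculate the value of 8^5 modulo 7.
By repeated squaring mod 7: 8^{1}≡1, 8^{2}≡1, 8^{4}≡1. Then 8^{5} = 8^{4+1} ≡ 1 × 1 ≡ 1 mod 7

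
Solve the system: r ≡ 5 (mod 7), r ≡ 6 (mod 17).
M = 7 × 17 = 119. M₁ = 17, y₁ ≡ 5 (mod 7). M₂ = 7, y₂ ≡ 5 (mod 17). r = 5×17×5 + 6×7×5 ≡ 40 (mod 119)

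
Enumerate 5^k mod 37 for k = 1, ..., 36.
5^1, 5^2, ..., 5^{36} mod 37: [5, 25, 14, 33, 17, 11, 18, 16, 6, 30, 2, 10, 13, 28, 29, 34, 22, 36, 32, 12, 23, 4, 20, 26, 19, 21, 31, 7, 35, 27, 24, 9, 8, 3, 15, 1]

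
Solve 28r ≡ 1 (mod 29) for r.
Since 29 is prime, by Fermat 28^(-1) ≡ 28^{27} ≡ 28 (mod 29). Verify: 28 × 28 = 784 ≡ 1 (mod 29)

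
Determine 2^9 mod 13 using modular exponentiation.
By repeated squaring mod 13: 2^{1}≡2, 2^{2}≡4, 2^{4}≡3, 2^{8}≡9. Then 2^{9} = 2^{8+1} ≡ 9 × 2 ≡ 5 mod 13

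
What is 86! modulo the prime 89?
(88)! = (86)! × (87) × (88) ≡ -1 (mod 89). So (86)! ≡ -1 × [(88)(87)]^(-1) ≡ 44 (mod 89)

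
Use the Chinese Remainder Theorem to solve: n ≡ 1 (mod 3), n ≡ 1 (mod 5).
M = 3 × 5 = 15. M₁ = 5, y₁ ≡ 2 (mod 3). M₂ = 3, y₂ ≡ 2 (mod 5). n = 1×5×2 + 1×3×2 ≡ 1 (mod 15)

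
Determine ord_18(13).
Powers of 13 mod 18: 13^1≡13, 13^2≡7, 13^3≡1. Order = 3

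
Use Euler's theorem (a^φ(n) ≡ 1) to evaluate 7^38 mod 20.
By Euler: 7^{8} ≡ 1 mod 20 since gcd(7, 20) = 1. 38 = 4×8 + 6. So 7^{38} ≡ 7^{6} ≡ 9 mod 20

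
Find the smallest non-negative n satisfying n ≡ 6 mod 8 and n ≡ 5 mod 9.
M = 8 × 9 = 72. M₁ = 9, y₁ ≡ 1 mod 8. M₂ = 8, y₂ ≡ 8 mod 9. n = 6×9×1 + 5×8×8 ≡ 14 mod 72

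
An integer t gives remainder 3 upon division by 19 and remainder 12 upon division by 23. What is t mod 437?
M = 19 × 23 = 437. M₁ = 23, y₁ ≡ 5 mod 19. M₂ = 19, y₂ ≡ 17 mod 23. t = 3×23×5 + 12×19×17 ≡ 288 mod 437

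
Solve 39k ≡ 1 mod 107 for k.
Since 107 is prime, by Fermat 39^(-1) ≡ 39^{105} ≡ 11 mod 107. Verify: 39 × 11 = 429 ≡ 1 mod 107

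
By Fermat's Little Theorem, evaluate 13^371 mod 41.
By Fermat: 13^{40} ≡ 1 (mod 41). 371 ≡ 11 (mod 40). So 13^{371} ≡ 13^{11} ≡ 35 (mod 41)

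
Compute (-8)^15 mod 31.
By repeated squaring (mod 31): (-8)^{1}≡23, (-8)^{2}≡2, (-8)^{4}≡4, (-8)^{8}≡16. Then (-8)^{15} = (-8)^{8+4+2+1} ≡ 16 × 4 × 2 × 23 ≡ 30 (mod 31)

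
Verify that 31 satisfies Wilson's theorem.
(30)! mod 31 = 30. Since this equals -1 mod 31, Wilson confirms 31 is prime.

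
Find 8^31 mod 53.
By repeated squaring mod 53: 8^{1}≡8, 8^{2}≡11, 8^{4}≡15, 8^{8}≡13, 8^{16}≡10. Then 8^{31} = 8^{16+8+4+2+1} ≡ 10 × 13 × 15 × 11 × 8 ≡ 39 mod 53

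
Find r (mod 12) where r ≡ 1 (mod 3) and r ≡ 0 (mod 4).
M = 3 × 4 = 12. M₁ = 4, y₁ ≡ 1 (mod 3). M₂ = 3, y₂ ≡ 3 (mod 4). r = 1×4×1 + 0×3×3 ≡ 4 (mod 12)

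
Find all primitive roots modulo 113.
There are φ(112) = 48 primitive roots mod 113: {3, 5, 6, 10, 12, 17, 19, 20, 21, 23, 24, 27, 29, 33, 34, 37, 38, 39, 43, 45, 46, 47, 54, 55, 58, 59, 66, 67, 68, 70, 74, 75, 76, 79, 80, 84, 86, 89, 90, 92, 93, 94, 96, 101, 103, 107, 108, 110}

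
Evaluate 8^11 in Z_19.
By repeated squaring (mod 19): 8^{1}≡8, 8^{2}≡7, 8^{4}≡11, 8^{8}≡7. Then 8^{11} = 8^{8+2+1} ≡ 7 × 7 × 8 ≡ 12 (mod 19)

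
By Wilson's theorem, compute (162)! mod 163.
By Wilson's theorem, (162)! ≡ -1 ≡ 162 mod 163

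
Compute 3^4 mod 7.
3^{4} = 81 ≡ 4 mod 7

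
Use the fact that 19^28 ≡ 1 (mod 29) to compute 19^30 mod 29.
By Fermat: 19^{28} ≡ 1 (mod 29). So 19^{30} = 19^{28} · 19^{2} ≡ 19^{2} ≡ 13 (mod 29)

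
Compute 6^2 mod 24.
6^{2} = 36 ≡ 12 mod 24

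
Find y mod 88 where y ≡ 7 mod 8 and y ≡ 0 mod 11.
M = 8 × 11 = 88. M₁ = 11, y₁ ≡ 3 mod 8. M₂ = 8, y₂ ≡ 7 mod 11. y = 7×11×3 + 0×8×7 ≡ 55 mod 88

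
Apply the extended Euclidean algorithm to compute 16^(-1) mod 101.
Extended GCD: 16(19) + 101(-3) = 1. So 16^(-1) ≡ 19 (mod 101). Verify: 16 × 19 = 304 ≡ 1 (mod 101)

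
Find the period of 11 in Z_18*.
Powers of 11 mod 18: 11^1≡11, 11^2≡13, 11^3≡17, 11^4≡7, 11^5≡5, 11^6≡1. So the order of 11 is 6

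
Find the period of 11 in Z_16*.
Powers of 11 mod 16: 11^1≡11, 11^2≡9, 11^3≡3, 11^4≡1. So the order of 11 is 4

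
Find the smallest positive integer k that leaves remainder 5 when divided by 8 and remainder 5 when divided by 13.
M = 8 × 13 = 104. M₁ = 13, y₁ ≡ 5 (mod 8). M₂ = 8, y₂ ≡ 5 (mod 13). k = 5×13×5 + 5×8×5 ≡ 5 (mod 104)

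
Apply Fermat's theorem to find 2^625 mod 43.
By Fermat: 2^{42} ≡ 1 mod 43. 625 ≡ 37 mod 42. So 2^{625} ≡ 2^{37} ≡ 39 mod 43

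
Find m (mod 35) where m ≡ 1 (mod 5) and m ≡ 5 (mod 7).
M = 5 × 7 = 35. M₁ = 7, y₁ ≡ 3 (mod 5). M₂ = 5, y₂ ≡ 3 (mod 7). m = 1×7×3 + 5×5×3 ≡ 26 (mod 35)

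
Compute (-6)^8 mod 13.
By repeated squaring mod 13: (-6)^{1}≡7, (-6)^{2}≡10, (-6)^{4}≡9, (-6)^{8}≡3. So (-6)^{8} ≡ 3 mod 13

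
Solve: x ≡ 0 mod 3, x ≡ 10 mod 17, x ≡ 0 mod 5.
M = 3 × 17 × 5 = 255. M₁ = 85, y₁ ≡ 1 mod 3. M₂ = 15, y₂ ≡ 8 mod 17. M₃ = 51, y₃ ≡ 1 mod 5. x = 0×85×1 + 10×15×8 + 0×51×1 ≡ 180 mod 255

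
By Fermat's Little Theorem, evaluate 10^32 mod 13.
By Fermat: 10^{12} ≡ 1 (mod 13). 32 = 2×12 + 8. So 10^{32} ≡ 10^{8} ≡ 9 (mod 13)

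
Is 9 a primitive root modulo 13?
9^{3} ≡ 1 (mod 13) and 3 < 12, so ord_13(9) = 3 ≠ 12 and 9 is not a primitive root.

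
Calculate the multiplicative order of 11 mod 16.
Powers of 11 mod 16: 11^1≡11, 11^2≡9, 11^3≡3, 11^4≡1. So the order of 11 is 4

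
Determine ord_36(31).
Powers of 31 mod 36: 31^1≡31, 31^2≡25, 31^3≡19, 31^4≡13, 31^5≡7, 31^6≡1. Order = 6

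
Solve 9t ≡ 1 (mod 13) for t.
Since 13 is prime, by Fermat 9^(-1) ≡ 9^{11} ≡ 3 (mod 13). Verify: 9 × 3 = 27 ≡ 1 (mod 13)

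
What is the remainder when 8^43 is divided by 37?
Using Fermat: 8^{36} ≡ 1 (mod 37). 43 ≡ 7 (mod 36). So 8^{43} ≡ 8^{7} ≡ 29 (mod 37)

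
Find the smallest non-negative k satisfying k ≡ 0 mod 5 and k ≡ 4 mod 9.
M = 5 × 9 = 45. M₁ = 9, y₁ ≡ 4 mod 5. M₂ = 5, y₂ ≡ 2 mod 9. k = 0×9×4 + 4×5×2 ≡ 40 mod 45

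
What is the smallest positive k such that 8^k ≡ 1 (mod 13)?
Powers of 8 mod 13: 8^1≡8, 8^2≡12, 8^3≡5, 8^4≡1. Order = 4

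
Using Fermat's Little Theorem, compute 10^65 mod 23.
By Fermat: 10^{22} ≡ 1 (mod 23). 65 = 2×22 + 21. So 10^{65} ≡ 10^{21} ≡ 7 (mod 23)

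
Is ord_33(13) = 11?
Powers of 13 mod 33: 13^1≡13, 13^2≡4, 13^3≡19, 13^4≡16, 13^5≡10, 13^6≡31, 13^7≡7, 13^8≡25, 13^9≡28, 13^10≡1. Already 13^10≡1, so the order is 10 < 11. No, the actual order is 10.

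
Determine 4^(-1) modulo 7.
Since 7 is prime, by Fermat 4^(-1) ≡ 4^{5} ≡ 2 (mod 7). Verify: 4 × 2 = 8 ≡ 1 (mod 7)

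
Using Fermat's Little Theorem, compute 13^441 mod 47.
By Fermat: 13^{46} ≡ 1 (mod 47). 441 ≡ 27 (mod 46). So 13^{441} ≡ 13^{27} ≡ 15 (mod 47)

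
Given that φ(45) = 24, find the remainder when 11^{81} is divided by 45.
By Euler: 11^{24} ≡ 1 mod 45 since gcd(11, 45) = 1. 81 = 3×24 + 9. So 11^{81} ≡ 11^{9} ≡ 26 mod 45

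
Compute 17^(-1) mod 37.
Since 37 is prime, by Fermat 17^(-1) ≡ 17^{35} ≡ 24 mod 37. Verify: 17 × 24 = 408 ≡ 1 mod 37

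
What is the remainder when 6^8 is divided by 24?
By repeated squaring (mod 24): 6^{1}≡6, 6^{2}≡12, 6^{4}≡0, 6^{8}≡0. So 6^{8} ≡ 0 (mod 24)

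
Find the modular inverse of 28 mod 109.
Since 109 is prime, by Fermat 28^(-1) ≡ 28^{107} ≡ 74 mod 109. Verify: 28 × 74 = 2072 ≡ 1 mod 109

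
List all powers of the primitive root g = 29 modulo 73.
29^1, 29^2, ..., 29^{72} mod 73: [29, 38, 7, 57, 47, 49, 34, 37, 51, 19, 40, 65, 60, 61, 17, 55, 62, 46, 20, 69, 30, 67, 45, 64, 31, 23, 10, 71, 15, 70, 59, 32, 52, 48, 5, 72, 44, 35, 66, 16, 26, 24, 39, 36, 22, 54, 33, 8, 13, 12, 56, 18, 11, 27, 53, 4, 43, 6, 28, 9, 42, 50, 63, 2, 58, 3, 14, 41, 21, 25, 68, 1]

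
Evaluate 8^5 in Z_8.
By repeated squaring mod 8: 8^{1}≡0, 8^{2}≡0, 8^{4}≡0. Then 8^{5} = 8^{4+1} ≡ 0 × 0 ≡ 0 mod 8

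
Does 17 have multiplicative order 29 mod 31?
Powers of 17 mod 31: 17^1≡17, 17^2≡10, 17^3≡15, 17^4≡7, 17^5≡26, 17^6≡8, 17^7≡12, 17^8≡18, 17^9≡27, 17^10≡25, 17^11≡22, 17^12≡2, 17^13≡3, 17^14≡20, 17^15≡30, 17^16≡14, 17^17≡21, 17^18≡16, 17^19≡24, 17^20≡5, 17^21≡23, 17^22≡19, 17^23≡13, 17^24≡4, 17^25≡6, 17^26≡9, 17^27≡29, 17^28≡28, 17^29≡11, 17^30≡1. 17^29≡11≢1, so ord ≠ 29. No, the actual order is 30.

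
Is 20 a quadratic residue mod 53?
By Euler's criterion: 20^{26} ≡ 52 mod 53. Since this equals -1 (≡ 52), 20 is not a QR.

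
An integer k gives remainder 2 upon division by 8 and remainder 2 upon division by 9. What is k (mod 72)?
M = 8 × 9 = 72. M₁ = 9, y₁ ≡ 1 (mod 8). M₂ = 8, y₂ ≡ 8 (mod 9). k = 2×9×1 + 2×8×8 ≡ 2 (mod 72)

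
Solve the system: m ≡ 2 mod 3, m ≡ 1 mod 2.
M = 3 × 2 = 6. M₁ = 2, y₁ ≡ 2 mod 3. M₂ = 3, y₂ ≡ 1 mod 2. m = 2×2×2 + 1×3×1 ≡ 5 mod 6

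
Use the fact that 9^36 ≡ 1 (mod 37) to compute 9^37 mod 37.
By Fermat: 9^{36} ≡ 1 (mod 37). So 9^{37} = 9^{36} · 9^{1} ≡ 9^{1} ≡ 9 (mod 37)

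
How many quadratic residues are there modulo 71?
The squaring map on Z_71* is 2-to-1, so there are (70)/2 = 35 QRs.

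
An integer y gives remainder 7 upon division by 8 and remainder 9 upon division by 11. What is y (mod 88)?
M = 8 × 11 = 88. M₁ = 11, y₁ ≡ 3 (mod 8). M₂ = 8, y₂ ≡ 7 (mod 11). y = 7×11×3 + 9×8×7 ≡ 31 (mod 88)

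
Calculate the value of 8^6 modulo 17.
By repeated squaring (mod 17): 8^{1}≡8, 8^{2}≡13, 8^{4}≡16. Then 8^{6} = 8^{4+2} ≡ 16 × 13 ≡ 4 (mod 17)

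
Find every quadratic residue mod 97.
Squares in Z_97*: {1, 2, 3, 4, 6, 8, 9, 11, 12, 16, 18, 22, 24, 25, 27, 31, 32, 33, 35, 36, 43, 44, 47, 48, 49, 50, 53, 54, 61, 62, 64, 65, 66, 70, 72, 73, 75, 79, 81, 85, 86, 88, 89, 91, 93, 94, 95, 96}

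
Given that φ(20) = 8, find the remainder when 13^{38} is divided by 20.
By Euler: 13^{8} ≡ 1 mod 20 since gcd(13, 20) = 1. 38 = 4×8 + 6. So 13^{38} ≡ 13^{6} ≡ 9 mod 20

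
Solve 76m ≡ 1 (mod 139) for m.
Since 139 is prime, by Fermat 76^(-1) ≡ 76^{137} ≡ 75 (mod 139). Verify: 76 × 75 = 5700 ≡ 1 (mod 139)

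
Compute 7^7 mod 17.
By repeated squaring (mod 17): 7^{1}≡7, 7^{2}≡15, 7^{4}≡4. Then 7^{7} = 7^{4+2+1} ≡ 4 × 15 × 7 ≡ 12 (mod 17)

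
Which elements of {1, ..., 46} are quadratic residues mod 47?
Squares in Z_47*: {1, 2, 3, 4, 6, 7, 8, 9, 12, 14, 16, 17, 18, 21, 24, 25, 27, 28, 32, 34, 36, 37, 42}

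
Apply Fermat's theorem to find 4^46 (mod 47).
By Fermat's Little Theorem, 4^{46} ≡ 1 (mod 47) since 47 is prime and gcd(4, 47) = 1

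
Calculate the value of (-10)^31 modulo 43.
By repeated squaring mod 43: (-10)^{1}≡33, (-10)^{2}≡14, (-10)^{4}≡24, (-10)^{8}≡17, (-10)^{16}≡31. Then (-10)^{31} = (-10)^{16+8+4+2+1} ≡ 31 × 17 × 24 × 14 × 33 ≡ 20 mod 43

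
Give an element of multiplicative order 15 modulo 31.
7 has order 15 mod 31 since 7^{15} ≡ 1 (mod 31) and no smaller power works.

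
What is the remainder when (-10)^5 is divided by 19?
By repeated squaring (mod 19): (-10)^{1}≡9, (-10)^{2}≡5, (-10)^{4}≡6. Then (-10)^{5} = (-10)^{4+1} ≡ 6 × 9 ≡ 16 (mod 19)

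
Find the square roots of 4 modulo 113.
The square roots of 4 mod 113 are 2 and 111. Verify: 2² = 4 ≡ 4 mod 113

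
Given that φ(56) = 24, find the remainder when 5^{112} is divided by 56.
By Euler: 5^{24} ≡ 1 (mod 56) since gcd(5, 56) = 1. 112 = 4×24 + 16. So 5^{112} ≡ 5^{16} ≡ 9 (mod 56)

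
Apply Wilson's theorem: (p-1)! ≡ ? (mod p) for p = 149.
By Wilson's theorem, (148)! ≡ -1 ≡ 148 mod 149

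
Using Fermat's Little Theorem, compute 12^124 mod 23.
By Fermat: 12^{22} ≡ 1 mod 23. 124 = 5×22 + 14. So 12^{124} ≡ 12^{14} ≡ 3 mod 23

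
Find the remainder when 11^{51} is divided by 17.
By Fermat: 11^{16} ≡ 1 (mod 17). 51 = 3×16 + 3. So 11^{51} ≡ 11^{3} ≡ 5 (mod 17)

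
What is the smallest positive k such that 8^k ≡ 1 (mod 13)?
Powers of 8 mod 13: 8^1≡8, 8^2≡12, 8^3≡5, 8^4≡1. ord_13(8) = 4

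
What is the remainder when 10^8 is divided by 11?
By repeated squaring mod 11: 10^{1}≡10, 10^{2}≡1, 10^{4}≡1, 10^{8}≡1. So 10^{8} ≡ 1 mod 11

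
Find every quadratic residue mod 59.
Quadratic residues modulo 59: {1, 3, 4, 5, 7, 9, 12, 15, 16, 17, 19, 20, 21, 22, 25, 26, 27, 28, 29, 35, 36, 41, 45, 46, 48, 49, 51, 53, 57}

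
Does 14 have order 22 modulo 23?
ord_23(14) divides 22. For each prime q|22: 14^{11}≡22, 14^{2}≡12, none ≡ 1. So 14 has order 22 and is a primitive root mod 23.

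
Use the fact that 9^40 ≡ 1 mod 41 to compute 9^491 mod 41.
By Fermat: 9^{40} ≡ 1 mod 41. 491 ≡ 11 mod 40. So 9^{491} ≡ 9^{11} ≡ 32 mod 41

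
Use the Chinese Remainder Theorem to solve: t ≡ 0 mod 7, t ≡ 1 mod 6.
M = 7 × 6 = 42. M₁ = 6, y₁ ≡ 6 mod 7. M₂ = 7, y₂ ≡ 1 mod 6. t = 0×6×6 + 1×7×1 ≡ 7 mod 42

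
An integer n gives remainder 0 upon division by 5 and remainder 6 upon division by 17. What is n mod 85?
M = 5 × 17 = 85. M₁ = 17, y₁ ≡ 3 mod 5. M₂ = 5, y₂ ≡ 7 mod 17. n = 0×17×3 + 6×5×7 ≡ 40 mod 85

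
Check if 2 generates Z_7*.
2^{3} ≡ 1 mod 7 and 3 < 6, so ord_7(2) = 3 ≠ 6 and 2 is not a primitive root.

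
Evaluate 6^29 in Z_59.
By repeated squaring mod 59: 6^{1}≡6, 6^{2}≡36, 6^{4}≡57, 6^{8}≡4, 6^{16}≡16. Then 6^{29} = 6^{16+8+4+1} ≡ 16 × 4 × 57 × 6 ≡ 58 mod 59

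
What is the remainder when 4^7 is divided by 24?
By repeated squaring mod 24: 4^{1}≡4, 4^{2}≡16, 4^{4}≡16. Then 4^{7} = 4^{4+2+1} ≡ 16 × 16 × 4 ≡ 16 mod 24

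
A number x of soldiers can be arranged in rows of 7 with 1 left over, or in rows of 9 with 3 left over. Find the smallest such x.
M = 7 × 9 = 63. M₁ = 9, y₁ ≡ 4 mod 7. M₂ = 7, y₂ ≡ 4 mod 9. x = 1×9×4 + 3×7×4 ≡ 57 mod 63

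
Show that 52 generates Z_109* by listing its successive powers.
52^1, 52^2, ..., 52^{108} mod 109: [52, 88, 107, 5, 42, 4, 99, 25, 101, 20, 59, 16, 69, 100, 77, 80, 18, 64, 58, 73, 90, 102, 72, 38, 14, 74, 33, 81, 70, 43, 56, 78, 23, 106, 62, 63, 6, 94, 92, 97, 30, 34, 24, 49, 41, 61, 11, 27, 96, 87, 55, 26, 44, 108, 57, 21, 2, 104, 67, 105, 10, 84, 8, 89, 50, 93, 40, 9, 32, 29, 91, 45, 51, 36, 19, 7, 37, 71, 95, 35, 76, 28, 39, 66, 53, 31, 86, 3, 47, 46, 103, 15, 17, 12, 79, 75, 85, 60, 68, 48, 98, 82, 13, 22, 54, 83, 65, 1]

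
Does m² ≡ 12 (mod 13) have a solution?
By Euler's criterion: 12^{6} ≡ 1 (mod 13). Since this equals 1, 12 is a QR.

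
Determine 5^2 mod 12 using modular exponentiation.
5^{2} = 25 ≡ 1 mod 12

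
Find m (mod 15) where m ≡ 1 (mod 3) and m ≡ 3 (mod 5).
M = 3 × 5 = 15. M₁ = 5, y₁ ≡ 2 (mod 3). M₂ = 3, y₂ ≡ 2 (mod 5). m = 1×5×2 + 3×3×2 ≡ 13 (mod 15)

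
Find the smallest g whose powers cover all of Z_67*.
g = 2. For each prime q|66: 2^{33}≡66, 2^{22}≡37, 2^{6}≡64, none ≡ 1, so ord_67(2) = 66 and 2 is a primitive root.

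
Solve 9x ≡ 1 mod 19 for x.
Since 19 is prime, by Fermat 9^(-1) ≡ 9^{17} ≡ 17 mod 19. Verify: 9 × 17 = 153 ≡ 1 mod 19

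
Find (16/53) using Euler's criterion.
(16/53) = 16^{26} mod 53 = 1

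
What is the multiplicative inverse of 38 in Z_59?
Since 59 is prime, by Fermat 38^(-1) ≡ 38^{57} ≡ 14 (mod 59). Verify: 38 × 14 = 532 ≡ 1 (mod 59)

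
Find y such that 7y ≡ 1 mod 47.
Since 47 is prime, by Fermat 7^(-1) ≡ 7^{45} ≡ 27 mod 47. Verify: 7 × 27 = 189 ≡ 1 mod 47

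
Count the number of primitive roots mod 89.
There are φ(89-1) = φ(88) = 40 primitive roots modulo 89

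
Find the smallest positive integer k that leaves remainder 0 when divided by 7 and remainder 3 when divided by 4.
M = 7 × 4 = 28. M₁ = 4, y₁ ≡ 2 (mod 7). M₂ = 7, y₂ ≡ 3 (mod 4). k = 0×4×2 + 3×7×3 ≡ 7 (mod 28)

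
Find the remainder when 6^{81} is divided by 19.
By Fermat: 6^{18} ≡ 1 mod 19. 81 = 4×18 + 9. So 6^{81} ≡ 6^{9} ≡ 1 mod 19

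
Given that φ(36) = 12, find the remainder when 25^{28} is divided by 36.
By Euler: 25^{12} ≡ 1 mod 36 since gcd(25, 36) = 1. 28 = 2×12 + 4. So 25^{28} ≡ 25^{4} ≡ 25 mod 36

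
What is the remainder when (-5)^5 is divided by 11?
By repeated squaring mod 11: (-5)^{1}≡6, (-5)^{2}≡3, (-5)^{4}≡9. Then (-5)^{5} = (-5)^{4+1} ≡ 9 × 6 ≡ 10 mod 11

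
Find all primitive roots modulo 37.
There are φ(36) = 12 primitive roots mod 37: {2, 5, 13, 15, 17, 18, 19, 20, 22, 24, 32, 35}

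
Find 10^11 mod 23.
By repeated squaring mod 23: 10^{1}≡10, 10^{2}≡8, 10^{4}≡18, 10^{8}≡2. Then 10^{11} = 10^{8+2+1} ≡ 2 × 8 × 10 ≡ 22 mod 23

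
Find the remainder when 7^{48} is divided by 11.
By Fermat: 7^{10} ≡ 1 (mod 11). 48 = 4×10 + 8. So 7^{48} ≡ 7^{8} ≡ 9 (mod 11)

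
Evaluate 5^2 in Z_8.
5^{2} = 25 ≡ 1 mod 8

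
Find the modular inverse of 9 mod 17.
Since 17 is prime, by Fermat 9^(-1) ≡ 9^{15} ≡ 2 (mod 17). Verify: 9 × 2 = 18 ≡ 1 (mod 17)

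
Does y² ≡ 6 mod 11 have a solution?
By Euler's criterion: 6^{5} ≡ 10 mod 11. Since this equals -1 (≡ 10), 6 is not a QR.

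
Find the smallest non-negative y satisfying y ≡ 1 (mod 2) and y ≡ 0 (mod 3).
M = 2 × 3 = 6. M₁ = 3, y₁ ≡ 1 (mod 2). M₂ = 2, y₂ ≡ 2 (mod 3). y = 1×3×1 + 0×2×2 ≡ 3 (mod 6)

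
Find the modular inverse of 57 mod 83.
Since 83 is prime, by Fermat 57^(-1) ≡ 57^{81} ≡ 67 mod 83. Verify: 57 × 67 = 3819 ≡ 1 mod 83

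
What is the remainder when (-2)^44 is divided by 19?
Using Fermat: (-2)^{18} ≡ 1 mod 19. 44 ≡ 8 mod 18. So (-2)^{44} ≡ (-2)^{8} ≡ 9 mod 19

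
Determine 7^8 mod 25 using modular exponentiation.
By repeated squaring mod 25: 7^{1}≡7, 7^{2}≡24, 7^{4}≡1, 7^{8}≡1. So 7^{8} ≡ 1 mod 25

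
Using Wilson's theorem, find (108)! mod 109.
By Wilson's theorem, (108)! ≡ -1 ≡ 108 (mod 109)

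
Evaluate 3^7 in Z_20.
By repeated squaring (mod 20): 3^{1}≡3, 3^{2}≡9, 3^{4}≡1. Then 3^{7} = 3^{4+2+1} ≡ 1 × 9 × 3 ≡ 7 (mod 20)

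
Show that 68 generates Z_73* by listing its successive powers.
68^1, 68^2, ..., 68^{72} mod 73: [68, 25, 21, 41, 14, 3, 58, 2, 63, 50, 42, 9, 28, 6, 43, 4, 53, 27, 11, 18, 56, 12, 13, 8, 33, 54, 22, 36, 39, 24, 26, 16, 66, 35, 44, 72, 5, 48, 52, 32, 59, 70, 15, 71, 10, 23, 31, 64, 45, 67, 30, 69, 20, 46, 62, 55, 17, 61, 60, 65, 40, 19, 51, 37, 34, 49, 47, 57, 7, 38, 29, 1]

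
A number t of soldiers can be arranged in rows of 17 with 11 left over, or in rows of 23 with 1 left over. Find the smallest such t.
M = 17 × 23 = 391. M₁ = 23, y₁ ≡ 3 (mod 17). M₂ = 17, y₂ ≡ 19 (mod 23). t = 11×23×3 + 1×17×19 ≡ 300 (mod 391)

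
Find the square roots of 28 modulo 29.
The square roots of 28 mod 29 are 12 and 17. Verify: 12² = 144 ≡ 28 (mod 29)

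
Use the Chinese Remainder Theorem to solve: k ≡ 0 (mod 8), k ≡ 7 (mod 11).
M = 8 × 11 = 88. M₁ = 11, y₁ ≡ 3 (mod 8). M₂ = 8, y₂ ≡ 7 (mod 11). k = 0×11×3 + 7×8×7 ≡ 40 (mod 88)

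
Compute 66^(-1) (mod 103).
Since 103 is prime, by Fermat 66^(-1) ≡ 66^{101} ≡ 64 (mod 103). Verify: 66 × 64 = 4224 ≡ 1 (mod 103)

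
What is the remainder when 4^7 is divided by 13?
By repeated squaring (mod 13): 4^{1}≡4, 4^{2}≡3, 4^{4}≡9. Then 4^{7} = 4^{4+2+1} ≡ 9 × 3 × 4 ≡ 4 (mod 13)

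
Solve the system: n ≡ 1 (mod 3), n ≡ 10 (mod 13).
M = 3 × 13 = 39. M₁ = 13, y₁ ≡ 1 (mod 3). M₂ = 3, y₂ ≡ 9 (mod 13). n = 1×13×1 + 10×3×9 ≡ 10 (mod 39)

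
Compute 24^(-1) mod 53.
Since 53 is prime, by Fermat 24^(-1) ≡ 24^{51} ≡ 42 mod 53. Verify: 24 × 42 = 1008 ≡ 1 mod 53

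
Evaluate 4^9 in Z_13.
By repeated squaring (mod 13): 4^{1}≡4, 4^{2}≡3, 4^{4}≡9, 4^{8}≡3. Then 4^{9} = 4^{8+1} ≡ 3 × 4 ≡ 12 (mod 13)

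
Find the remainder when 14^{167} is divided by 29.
By Fermat: 14^{28} ≡ 1 mod 29. 167 = 5×28 + 27. So 14^{167} ≡ 14^{27} ≡ 27 mod 29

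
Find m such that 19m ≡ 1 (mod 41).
Since 41 is prime, by Fermat 19^(-1) ≡ 19^{39} ≡ 13 (mod 41). Verify: 19 × 13 = 247 ≡ 1 (mod 41)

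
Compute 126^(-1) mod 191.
Since 191 is prime, by Fermat 126^(-1) ≡ 126^{189} ≡ 47 mod 191. Verify: 126 × 47 = 5922 ≡ 1 mod 191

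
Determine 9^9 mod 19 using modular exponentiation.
By repeated squaring (mod 19): 9^{1}≡9, 9^{2}≡5, 9^{4}≡6, 9^{8}≡17. Then 9^{9} = 9^{8+1} ≡ 17 × 9 ≡ 1 (mod 19)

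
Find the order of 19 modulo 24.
Powers of 19 mod 24: 19^1≡19, 19^2≡1. So the order of 19 is 2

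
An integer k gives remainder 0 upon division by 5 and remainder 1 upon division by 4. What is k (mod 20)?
M = 5 × 4 = 20. M₁ = 4, y₁ ≡ 4 (mod 5). M₂ = 5, y₂ ≡ 1 (mod 4). k = 0×4×4 + 1×5×1 ≡ 5 (mod 20)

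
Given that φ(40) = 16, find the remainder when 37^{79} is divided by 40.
By Euler: 37^{16} ≡ 1 (mod 40) since gcd(37, 40) = 1. 79 = 4×16 + 15. So 37^{79} ≡ 37^{15} ≡ 13 (mod 40)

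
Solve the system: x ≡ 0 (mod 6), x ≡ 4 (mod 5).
M = 6 × 5 = 30. M₁ = 5, y₁ ≡ 5 (mod 6). M₂ = 6, y₂ ≡ 1 (mod 5). x = 0×5×5 + 4×6×1 ≡ 24 (mod 30)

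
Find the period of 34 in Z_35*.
Powers of 34 mod 35: 34^1≡34, 34^2≡1. So the order of 34 is 2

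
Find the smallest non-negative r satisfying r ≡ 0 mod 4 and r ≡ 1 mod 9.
M = 4 × 9 = 36. M₁ = 9, y₁ ≡ 1 mod 4. M₂ = 4, y₂ ≡ 7 mod 9. r = 0×9×1 + 1×4×7 ≡ 28 mod 36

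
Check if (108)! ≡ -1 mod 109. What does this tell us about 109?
(108)! mod 109 = 108. Since this equals -1 mod 109, Wilson confirms 109 is prime.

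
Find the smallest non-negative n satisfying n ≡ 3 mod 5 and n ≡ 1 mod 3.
M = 5 × 3 = 15. M₁ = 3, y₁ ≡ 2 mod 5. M₂ = 5, y₂ ≡ 2 mod 3. n = 3×3×2 + 1×5×2 ≡ 13 mod 15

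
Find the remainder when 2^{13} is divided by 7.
By Fermat: 2^{6} ≡ 1 mod 7. 13 = 2×6 + 1. So 2^{13} ≡ 2^{1} ≡ 2 mod 7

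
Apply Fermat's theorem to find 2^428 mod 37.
By Fermat: 2^{36} ≡ 1 mod 37. 428 ≡ 32 mod 36. So 2^{428} ≡ 2^{32} ≡ 7 mod 37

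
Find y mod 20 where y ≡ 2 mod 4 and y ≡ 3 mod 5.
M = 4 × 5 = 20. M₁ = 5, y₁ ≡ 1 mod 4. M₂ = 4, y₂ ≡ 4 mod 5. y = 2×5×1 + 3×4×4 ≡ 18 mod 20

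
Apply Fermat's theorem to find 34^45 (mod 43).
By Fermat: 34^{42} ≡ 1 (mod 43). So 34^{45} = 34^{42} · 34^{3} ≡ 34^{3} ≡ 2 (mod 43)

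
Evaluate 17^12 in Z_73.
By repeated squaring mod 73: 17^{1}≡17, 17^{2}≡70, 17^{4}≡9, 17^{8}≡8. Then 17^{12} = 17^{8+4} ≡ 8 × 9 ≡ 72 mod 73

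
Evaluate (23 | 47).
(23/47) = 23^{23} mod 47 = -1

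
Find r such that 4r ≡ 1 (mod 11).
Since 11 is prime, by Fermat 4^(-1) ≡ 4^{9} ≡ 3 (mod 11). Verify: 4 × 3 = 12 ≡ 1 (mod 11)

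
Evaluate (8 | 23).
(8/23) = 8^{11} mod 23 = 1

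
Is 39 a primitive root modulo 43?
39^{14} ≡ 1 (mod 43) and 14 < 42, so ord_43(39) = 14 ≠ 42 and 39 is not a primitive root.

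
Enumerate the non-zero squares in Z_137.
Quadratic residues modulo 137: {1, 2, 4, 7, 8, 9, 11, 14, 15, 16, 17, 18, 19, 22, 25, 28, 30, 32, 34, 36, 37, 38, 39, 44, 49, 50, 56, 59, 60, 61, 63, 64, 65, 68, 69, 72, 73, 74, 76, 77, 78, 81, 87, 88, 93, 98, 99, 100, 101, 103, 105, 107, 109, 112, 115, 118, 119, 120, 121, 122, 123, 126, 128, 129, 130, 133, 135, 136}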